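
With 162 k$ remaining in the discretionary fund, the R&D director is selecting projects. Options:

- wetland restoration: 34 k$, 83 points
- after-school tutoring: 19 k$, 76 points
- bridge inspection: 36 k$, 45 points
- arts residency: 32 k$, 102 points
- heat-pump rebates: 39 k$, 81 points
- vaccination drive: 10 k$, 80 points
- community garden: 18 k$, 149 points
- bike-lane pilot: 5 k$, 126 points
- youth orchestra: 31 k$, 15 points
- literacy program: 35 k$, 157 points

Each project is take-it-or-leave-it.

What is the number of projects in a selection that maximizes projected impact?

Optimal total is 773.
wetland restoration + after-school tutoring + arts residency + vaccination drive + community garden + bike-lane pilot + literacy program hits 773 at 153 k$.
Every optimal selection uses 7 projects.

7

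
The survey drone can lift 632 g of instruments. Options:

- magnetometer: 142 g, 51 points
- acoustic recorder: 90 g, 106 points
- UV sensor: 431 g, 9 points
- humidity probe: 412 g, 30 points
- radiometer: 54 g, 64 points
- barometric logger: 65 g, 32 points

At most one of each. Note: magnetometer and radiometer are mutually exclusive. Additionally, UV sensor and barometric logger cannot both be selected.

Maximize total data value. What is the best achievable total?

By data value per g: radiometer 1.19, acoustic recorder 1.18, barometric logger 0.49 lead.
Taking acoustic recorder + humidity probe + radiometer + barometric logger: 621 g used, 232 in data value.
Runner-up acoustic recorder + radiometer + barometric logger tops out at 202.

232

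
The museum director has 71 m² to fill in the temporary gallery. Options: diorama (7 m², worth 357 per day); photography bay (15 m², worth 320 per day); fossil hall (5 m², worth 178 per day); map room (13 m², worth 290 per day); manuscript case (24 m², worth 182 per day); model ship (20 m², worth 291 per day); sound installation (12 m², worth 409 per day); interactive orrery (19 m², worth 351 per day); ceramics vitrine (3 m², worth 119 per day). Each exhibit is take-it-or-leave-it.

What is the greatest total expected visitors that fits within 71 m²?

By expected visitors per m²: diorama 51.00, ceramics vitrine 39.67, fossil hall 35.60, sound installation 34.08 lead.
Taking the top-ratio exhibits first gives diorama + photography bay + fossil hall + map room + sound installation + ceramics vitrine for 1673 (55 m²).
The 3 m² tied up in ceramics vitrine is better spent on interactive orrery — total rises to 1905 (71 m²).
The closest alternative, diorama + photography bay + map room + sound installation + interactive orrery + ceramics vitrine, reaches only 1846.

1905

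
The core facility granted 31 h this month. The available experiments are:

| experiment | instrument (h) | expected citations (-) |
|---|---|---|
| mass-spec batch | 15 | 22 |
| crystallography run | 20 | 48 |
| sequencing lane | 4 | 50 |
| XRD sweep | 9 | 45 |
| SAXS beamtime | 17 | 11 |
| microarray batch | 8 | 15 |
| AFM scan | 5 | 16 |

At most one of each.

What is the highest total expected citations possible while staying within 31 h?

126

Density check — sequencing lane 12.50, XRD sweep 5.00, AFM scan 3.20 are the best per h.
Taking sequencing lane + XRD sweep + microarray batch + AFM scan: 26 h used, 126 in expected citations.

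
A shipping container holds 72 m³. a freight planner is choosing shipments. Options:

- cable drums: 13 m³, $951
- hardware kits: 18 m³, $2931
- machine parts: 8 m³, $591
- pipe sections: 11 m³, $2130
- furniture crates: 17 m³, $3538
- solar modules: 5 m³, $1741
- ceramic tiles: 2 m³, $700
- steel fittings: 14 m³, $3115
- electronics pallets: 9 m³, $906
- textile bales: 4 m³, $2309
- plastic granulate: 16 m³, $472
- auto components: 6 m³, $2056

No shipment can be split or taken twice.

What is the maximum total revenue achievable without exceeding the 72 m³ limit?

16779

A density-first pass picks pipe sections + furniture crates + solar modules + ceramic tiles + steel fittings + electronics pallets + textile bales + auto components — 16495 at 68 m³.
The 14 m³ tied up in solar modules and electronics pallets is better spent on hardware kits — total rises to 16779 (72 m³).
Next best is cable drums + pipe sections + furniture crates + solar modules + ceramic tiles + steel fittings + textile bales + auto components at 16540 (72 m³) — short by 239.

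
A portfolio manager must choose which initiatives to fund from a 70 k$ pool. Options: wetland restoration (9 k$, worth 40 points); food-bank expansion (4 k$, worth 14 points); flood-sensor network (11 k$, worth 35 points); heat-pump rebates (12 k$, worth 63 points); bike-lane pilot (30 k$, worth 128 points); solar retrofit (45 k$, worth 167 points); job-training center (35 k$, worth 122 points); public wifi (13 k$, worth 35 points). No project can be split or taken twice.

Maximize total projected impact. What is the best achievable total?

Taking the top-ratio projects first gives wetland restoration + food-bank expansion + flood-sensor network + heat-pump rebates + bike-lane pilot for 280 (66 k$).
The 41 k$ tied up in flood-sensor network and bike-lane pilot is better spent on solar retrofit — total rises to 284 (70 k$).
The closest alternative, wetland restoration + food-bank expansion + flood-sensor network + heat-pump rebates + bike-lane pilot, reaches only 280.

284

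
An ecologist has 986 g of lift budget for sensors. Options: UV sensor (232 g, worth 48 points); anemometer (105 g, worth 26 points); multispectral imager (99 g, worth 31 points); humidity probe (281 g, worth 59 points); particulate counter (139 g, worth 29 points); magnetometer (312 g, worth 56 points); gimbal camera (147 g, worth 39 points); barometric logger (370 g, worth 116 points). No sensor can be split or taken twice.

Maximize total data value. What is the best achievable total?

260

Taking the top-ratio sensors first gives anemometer + multispectral imager + particulate counter + gimbal camera + barometric logger for 241 (860 g).
Replace particulate counter with UV sensor: the trade gains 19 net, giving 260 at 953 g.
The closest alternative, UV sensor + multispectral imager + humidity probe + barometric logger, reaches only 254.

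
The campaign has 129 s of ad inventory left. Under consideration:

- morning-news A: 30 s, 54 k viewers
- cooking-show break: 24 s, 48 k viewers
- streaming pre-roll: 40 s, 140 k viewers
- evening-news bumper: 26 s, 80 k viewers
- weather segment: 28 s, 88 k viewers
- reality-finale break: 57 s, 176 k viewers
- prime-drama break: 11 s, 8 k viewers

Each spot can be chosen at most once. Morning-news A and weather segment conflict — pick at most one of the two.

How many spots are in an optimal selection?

The maximum expected reach within 129 s is 404.
streaming pre-roll + weather segment + reality-finale break hits 404 at 125 s.
Any selection reaching 404 contains exactly 3 spots.

3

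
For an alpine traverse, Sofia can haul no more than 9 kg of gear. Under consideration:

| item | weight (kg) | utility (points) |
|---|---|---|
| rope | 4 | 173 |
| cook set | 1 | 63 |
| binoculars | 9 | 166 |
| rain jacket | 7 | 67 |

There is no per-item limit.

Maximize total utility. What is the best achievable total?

567

9×cook set uses 9 of the 9 kg and totals 567.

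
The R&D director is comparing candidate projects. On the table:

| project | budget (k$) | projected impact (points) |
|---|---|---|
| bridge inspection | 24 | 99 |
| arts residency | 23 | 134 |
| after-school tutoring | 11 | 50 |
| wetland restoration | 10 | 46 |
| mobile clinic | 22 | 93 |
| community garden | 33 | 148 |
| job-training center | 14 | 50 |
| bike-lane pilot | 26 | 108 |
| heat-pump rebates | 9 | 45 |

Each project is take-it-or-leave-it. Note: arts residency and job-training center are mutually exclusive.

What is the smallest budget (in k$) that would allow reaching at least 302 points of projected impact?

64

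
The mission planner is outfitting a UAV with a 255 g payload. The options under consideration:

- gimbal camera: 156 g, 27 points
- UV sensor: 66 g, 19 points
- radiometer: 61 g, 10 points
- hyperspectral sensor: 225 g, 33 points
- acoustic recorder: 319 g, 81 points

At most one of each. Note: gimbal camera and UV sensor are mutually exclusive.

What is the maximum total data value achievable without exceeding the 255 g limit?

37

Density check — UV sensor 0.29, acoustic recorder 0.25, gimbal camera 0.17, radiometer 0.16 are the best per g.
Taking gimbal camera + radiometer: 217 g used, 37 in data value.
Next best is hyperspectral sensor at 33 (225 g) — short by 4.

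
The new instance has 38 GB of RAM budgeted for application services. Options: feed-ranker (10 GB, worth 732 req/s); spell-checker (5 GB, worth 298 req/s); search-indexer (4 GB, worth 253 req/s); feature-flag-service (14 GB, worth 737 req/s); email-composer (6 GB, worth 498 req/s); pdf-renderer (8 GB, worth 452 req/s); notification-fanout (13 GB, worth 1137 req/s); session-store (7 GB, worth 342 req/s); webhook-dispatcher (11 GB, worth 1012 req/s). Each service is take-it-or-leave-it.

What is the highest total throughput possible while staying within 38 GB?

Taking the top-ratio services first gives search-indexer + email-composer + notification-fanout + webhook-dispatcher for 2900 (34 GB).
Dropping email-composer frees 6 GB; slotting in feed-ranker (10 GB) lifts the total to 3134 at 38 GB.
An exhaustive check of the 512 subsets confirms 3134.

3134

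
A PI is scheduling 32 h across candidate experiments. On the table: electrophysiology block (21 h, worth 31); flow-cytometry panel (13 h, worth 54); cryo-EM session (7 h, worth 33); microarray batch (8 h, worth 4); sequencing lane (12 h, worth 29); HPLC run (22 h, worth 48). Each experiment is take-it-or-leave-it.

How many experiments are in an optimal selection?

Best achievable expected citations is 116.
For example flow-cytometry panel + cryo-EM session + sequencing lane achieves it, using 32 h.
Every optimal selection uses 3 experiments.

3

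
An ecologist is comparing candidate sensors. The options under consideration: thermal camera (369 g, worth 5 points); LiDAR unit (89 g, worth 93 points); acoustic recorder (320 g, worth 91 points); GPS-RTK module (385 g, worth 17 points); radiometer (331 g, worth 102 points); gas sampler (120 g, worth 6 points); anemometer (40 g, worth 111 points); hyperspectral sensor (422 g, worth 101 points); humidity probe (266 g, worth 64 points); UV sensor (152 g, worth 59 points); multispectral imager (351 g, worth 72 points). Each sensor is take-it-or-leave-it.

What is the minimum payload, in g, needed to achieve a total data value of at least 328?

601

Look for the lowest-payload combination reaching 328.
LiDAR unit + acoustic recorder + anemometer + UV sensor reaches 354 using 601 g.
No combination under 601 g hits 328.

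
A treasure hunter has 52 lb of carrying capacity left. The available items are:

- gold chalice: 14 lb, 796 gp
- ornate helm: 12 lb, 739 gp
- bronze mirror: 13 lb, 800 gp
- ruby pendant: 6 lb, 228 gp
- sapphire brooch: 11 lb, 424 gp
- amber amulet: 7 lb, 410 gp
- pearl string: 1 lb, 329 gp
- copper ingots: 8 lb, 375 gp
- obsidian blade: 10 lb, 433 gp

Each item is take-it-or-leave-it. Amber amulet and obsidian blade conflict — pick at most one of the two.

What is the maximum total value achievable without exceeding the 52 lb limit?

3097

A density-first pass picks gold chalice + ornate helm + bronze mirror + amber amulet + pearl string — 3074 at 47 lb.
The 7 lb tied up in amber amulet is better spent on obsidian blade — total rises to 3097 (50 lb).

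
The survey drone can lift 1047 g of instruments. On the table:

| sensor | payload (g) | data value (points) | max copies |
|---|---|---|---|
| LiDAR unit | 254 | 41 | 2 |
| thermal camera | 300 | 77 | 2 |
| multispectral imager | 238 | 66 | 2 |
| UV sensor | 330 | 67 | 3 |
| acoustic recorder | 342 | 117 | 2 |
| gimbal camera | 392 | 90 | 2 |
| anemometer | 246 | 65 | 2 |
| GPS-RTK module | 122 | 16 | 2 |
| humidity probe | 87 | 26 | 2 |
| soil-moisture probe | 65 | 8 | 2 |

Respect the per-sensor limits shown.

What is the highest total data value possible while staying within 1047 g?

326

Taking the top-ratio sensors first gives 2×acoustic recorder + GPS-RTK module + 2×humidity probe + soil-moisture probe for 310 (1045 g).
Replace GPS-RTK module and humidity probe and soil-moisture probe with multispectral imager: the trade gains 16 net, giving 326 at 1009 g.
That's the maximum — no swap from here does better than 326.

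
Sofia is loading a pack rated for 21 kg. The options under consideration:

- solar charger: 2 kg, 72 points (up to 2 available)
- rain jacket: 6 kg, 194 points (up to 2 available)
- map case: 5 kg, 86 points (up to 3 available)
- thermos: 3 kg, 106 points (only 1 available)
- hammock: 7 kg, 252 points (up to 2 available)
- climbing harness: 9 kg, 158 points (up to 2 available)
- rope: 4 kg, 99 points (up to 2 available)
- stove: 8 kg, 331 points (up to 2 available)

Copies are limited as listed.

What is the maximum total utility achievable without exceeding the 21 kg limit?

840

Ranking by ratio (utility/kg): stove 41.38, solar charger 36.00, hammock 36.00, thermos 35.33.
Filling by ratio: 2×solar charger + 2×stove for 806, with 1 kg left unused.
Replace solar charger with thermos: the trade gains 34 net, giving 840 at 21 kg.
That's the maximum — no swap from here does better than 840.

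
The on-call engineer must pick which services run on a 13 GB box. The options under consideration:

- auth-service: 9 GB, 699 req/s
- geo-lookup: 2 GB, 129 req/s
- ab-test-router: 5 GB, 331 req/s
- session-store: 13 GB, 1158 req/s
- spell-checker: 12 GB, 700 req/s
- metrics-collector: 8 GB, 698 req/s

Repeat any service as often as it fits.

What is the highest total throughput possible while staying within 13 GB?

1158

By throughput per GB: session-store 89.08, metrics-collector 87.25, auth-service 77.67 lead.
Taking session-store: 13 GB used, 1158 in throughput.
Every other selection either busts 13 GB or fails to beat 1158.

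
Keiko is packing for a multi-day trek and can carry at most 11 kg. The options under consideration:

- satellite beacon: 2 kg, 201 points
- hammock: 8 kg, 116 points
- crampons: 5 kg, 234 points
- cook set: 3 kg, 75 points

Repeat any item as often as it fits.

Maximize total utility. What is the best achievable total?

1005

By utility per kg: satellite beacon 100.50, crampons 46.80, cook set 25.00 lead.
Best packing: 5×satellite beacon — 10 kg, 1005 total.
The spare 1 kg is too small for any remaining item, and no exchange beats 1005.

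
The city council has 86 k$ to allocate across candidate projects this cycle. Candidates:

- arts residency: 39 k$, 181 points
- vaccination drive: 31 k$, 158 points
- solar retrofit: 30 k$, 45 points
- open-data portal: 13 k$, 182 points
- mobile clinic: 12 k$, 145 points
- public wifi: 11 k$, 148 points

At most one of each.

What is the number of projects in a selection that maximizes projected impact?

4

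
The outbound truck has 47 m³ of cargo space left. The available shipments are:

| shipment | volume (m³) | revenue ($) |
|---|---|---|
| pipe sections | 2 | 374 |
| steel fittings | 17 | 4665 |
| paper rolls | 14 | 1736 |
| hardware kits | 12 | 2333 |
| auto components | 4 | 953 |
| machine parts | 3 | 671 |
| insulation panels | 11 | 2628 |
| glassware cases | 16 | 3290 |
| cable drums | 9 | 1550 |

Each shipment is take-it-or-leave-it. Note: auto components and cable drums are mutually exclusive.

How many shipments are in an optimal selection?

Optimal total is 11254.
One optimal bundle: steel fittings + machine parts + insulation panels + glassware cases (47 m³).
All optima have 4 shipments.

4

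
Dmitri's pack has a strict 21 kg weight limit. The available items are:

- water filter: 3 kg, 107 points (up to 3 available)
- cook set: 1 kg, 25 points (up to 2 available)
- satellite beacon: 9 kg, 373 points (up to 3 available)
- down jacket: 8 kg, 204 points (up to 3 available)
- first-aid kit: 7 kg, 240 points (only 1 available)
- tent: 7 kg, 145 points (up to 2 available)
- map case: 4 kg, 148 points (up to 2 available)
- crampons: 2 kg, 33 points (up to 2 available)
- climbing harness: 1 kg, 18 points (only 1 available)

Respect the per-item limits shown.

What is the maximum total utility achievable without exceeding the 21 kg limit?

853

Density check — satellite beacon 41.44, map case 37.00, water filter 35.67 are the best per kg.
Taking water filter + 2×satellite beacon: 21 kg used, 853 in utility.
That's the maximum — no swap from here does better than 853.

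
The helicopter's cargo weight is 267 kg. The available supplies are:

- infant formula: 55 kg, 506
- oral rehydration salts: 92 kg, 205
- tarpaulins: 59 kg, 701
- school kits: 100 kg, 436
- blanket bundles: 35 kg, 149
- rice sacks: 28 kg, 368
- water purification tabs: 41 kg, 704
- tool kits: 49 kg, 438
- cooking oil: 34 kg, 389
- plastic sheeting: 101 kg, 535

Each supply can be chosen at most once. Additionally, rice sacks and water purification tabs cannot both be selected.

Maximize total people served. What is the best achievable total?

2738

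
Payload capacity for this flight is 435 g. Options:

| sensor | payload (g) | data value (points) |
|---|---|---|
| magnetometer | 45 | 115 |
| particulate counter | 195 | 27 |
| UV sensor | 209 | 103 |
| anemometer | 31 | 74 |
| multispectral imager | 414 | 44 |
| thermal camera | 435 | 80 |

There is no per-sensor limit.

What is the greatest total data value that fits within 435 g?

1068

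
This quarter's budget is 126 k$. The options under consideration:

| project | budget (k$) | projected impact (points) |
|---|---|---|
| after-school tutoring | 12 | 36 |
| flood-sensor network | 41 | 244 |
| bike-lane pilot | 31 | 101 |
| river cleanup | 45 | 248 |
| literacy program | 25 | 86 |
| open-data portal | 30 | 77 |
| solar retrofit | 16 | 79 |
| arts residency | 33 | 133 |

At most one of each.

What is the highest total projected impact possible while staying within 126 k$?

625

Ranking by ratio (projected impact/k$): flood-sensor network 5.95, river cleanup 5.51, solar retrofit 4.94, arts residency 4.03.
The ratio heuristic lands on after-school tutoring + flood-sensor network + river cleanup + solar retrofit (607) but leaves 12 k$ idle.
The 28 k$ tied up in after-school tutoring and solar retrofit is better spent on arts residency — total rises to 625 (119 k$).
The spare 7 k$ is too small for any remaining project, and no exchange beats 625.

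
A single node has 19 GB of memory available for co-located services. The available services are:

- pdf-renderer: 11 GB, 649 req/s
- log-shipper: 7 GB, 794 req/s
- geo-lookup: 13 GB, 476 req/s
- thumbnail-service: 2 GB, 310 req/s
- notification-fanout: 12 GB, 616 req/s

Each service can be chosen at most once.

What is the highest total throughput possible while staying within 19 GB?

1443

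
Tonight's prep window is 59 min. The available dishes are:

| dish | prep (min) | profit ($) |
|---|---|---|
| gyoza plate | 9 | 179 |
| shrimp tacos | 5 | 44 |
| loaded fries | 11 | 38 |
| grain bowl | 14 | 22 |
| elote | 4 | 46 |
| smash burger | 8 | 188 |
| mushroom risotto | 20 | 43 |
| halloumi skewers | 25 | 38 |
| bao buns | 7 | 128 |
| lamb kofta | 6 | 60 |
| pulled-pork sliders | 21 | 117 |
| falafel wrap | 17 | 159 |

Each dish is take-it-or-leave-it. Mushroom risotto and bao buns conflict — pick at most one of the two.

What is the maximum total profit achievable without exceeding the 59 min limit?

Best packing: gyoza plate + shrimp tacos + elote + smash burger + bao buns + lamb kofta + falafel wrap — 56 min, 804 total.

804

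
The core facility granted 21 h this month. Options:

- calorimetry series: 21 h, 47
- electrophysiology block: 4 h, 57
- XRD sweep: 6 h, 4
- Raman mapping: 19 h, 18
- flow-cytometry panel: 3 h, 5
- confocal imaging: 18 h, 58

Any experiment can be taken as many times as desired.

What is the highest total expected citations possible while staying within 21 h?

285

Density check — electrophysiology block 14.25, confocal imaging 3.22, calorimetry series 2.24, flow-cytometry panel 1.67 are the best per h.
The ratio ordering already packs tightly: 5×electrophysiology block, 20 h, 285.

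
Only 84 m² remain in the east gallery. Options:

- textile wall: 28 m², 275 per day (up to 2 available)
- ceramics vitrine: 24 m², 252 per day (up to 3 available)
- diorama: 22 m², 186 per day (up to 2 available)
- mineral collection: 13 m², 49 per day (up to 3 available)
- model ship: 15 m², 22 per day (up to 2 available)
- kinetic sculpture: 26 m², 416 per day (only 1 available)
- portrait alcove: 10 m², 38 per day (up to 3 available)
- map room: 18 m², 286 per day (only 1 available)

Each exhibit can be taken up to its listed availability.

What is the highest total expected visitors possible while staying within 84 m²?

By expected visitors per m²: kinetic sculpture 16.00, map room 15.89, ceramics vitrine 10.50, textile wall 9.82 lead.
A density-first pass picks ceramics vitrine + kinetic sculpture + portrait alcove + map room — 992 at 78 m².
The 24 m² tied up in ceramics vitrine is better spent on textile wall — total rises to 1015 (82 m²).
The spare 2 m² is too small for any remaining exhibit, and no exchange beats 1015.

1015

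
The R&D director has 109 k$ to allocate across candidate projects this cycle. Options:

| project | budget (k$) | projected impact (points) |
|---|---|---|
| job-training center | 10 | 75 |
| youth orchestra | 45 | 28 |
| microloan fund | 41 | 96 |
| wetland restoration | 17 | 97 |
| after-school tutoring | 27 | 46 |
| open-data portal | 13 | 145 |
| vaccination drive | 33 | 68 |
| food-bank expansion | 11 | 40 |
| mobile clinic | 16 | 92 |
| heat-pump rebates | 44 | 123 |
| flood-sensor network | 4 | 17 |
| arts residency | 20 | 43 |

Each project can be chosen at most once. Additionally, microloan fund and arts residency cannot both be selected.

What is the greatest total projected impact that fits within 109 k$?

The ratio heuristic lands on job-training center + wetland restoration + open-data portal + food-bank expansion + mobile clinic + flood-sensor network + arts residency (509) but leaves 18 k$ idle.
The 31 k$ tied up in food-bank expansion and arts residency is better spent on heat-pump rebates — total rises to 549 (104 k$).
Nothing else feasible within 109 k$ beats 549.

549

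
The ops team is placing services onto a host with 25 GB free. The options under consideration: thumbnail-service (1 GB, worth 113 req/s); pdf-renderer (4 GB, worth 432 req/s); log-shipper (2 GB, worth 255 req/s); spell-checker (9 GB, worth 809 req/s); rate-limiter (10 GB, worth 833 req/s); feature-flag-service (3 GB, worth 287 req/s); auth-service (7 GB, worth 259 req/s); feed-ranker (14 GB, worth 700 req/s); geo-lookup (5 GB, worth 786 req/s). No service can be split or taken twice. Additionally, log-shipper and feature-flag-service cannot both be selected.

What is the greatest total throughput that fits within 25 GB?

2541

Taking thumbnail-service + spell-checker + rate-limiter + geo-lookup: 25 GB used, 2541 in throughput.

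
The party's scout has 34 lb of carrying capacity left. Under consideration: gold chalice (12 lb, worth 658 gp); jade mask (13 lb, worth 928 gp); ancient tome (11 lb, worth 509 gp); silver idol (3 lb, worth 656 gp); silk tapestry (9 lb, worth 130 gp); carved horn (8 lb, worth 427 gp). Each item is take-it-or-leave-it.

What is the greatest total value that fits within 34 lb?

2250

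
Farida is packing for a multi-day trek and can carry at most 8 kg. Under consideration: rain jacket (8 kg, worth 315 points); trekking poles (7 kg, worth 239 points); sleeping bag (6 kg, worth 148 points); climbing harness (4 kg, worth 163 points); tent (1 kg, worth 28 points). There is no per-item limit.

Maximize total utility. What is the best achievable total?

Density check — climbing harness 40.75, rain jacket 39.38, trekking poles 34.14 are the best per kg.
Taking 2×climbing harness: 8 kg used, 326 in utility.

326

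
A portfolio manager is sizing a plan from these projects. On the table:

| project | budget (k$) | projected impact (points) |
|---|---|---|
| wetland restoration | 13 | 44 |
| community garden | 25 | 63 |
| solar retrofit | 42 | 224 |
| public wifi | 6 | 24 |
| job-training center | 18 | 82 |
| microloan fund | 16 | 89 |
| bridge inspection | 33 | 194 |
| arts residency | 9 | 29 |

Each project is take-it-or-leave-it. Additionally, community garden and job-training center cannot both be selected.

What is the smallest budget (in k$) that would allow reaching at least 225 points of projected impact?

46

Need the lightest bundle worth ≥ 225.
wetland restoration + bridge inspection reaches 238 using 46 k$.
Below 46 k$ the best achievable stays under 225.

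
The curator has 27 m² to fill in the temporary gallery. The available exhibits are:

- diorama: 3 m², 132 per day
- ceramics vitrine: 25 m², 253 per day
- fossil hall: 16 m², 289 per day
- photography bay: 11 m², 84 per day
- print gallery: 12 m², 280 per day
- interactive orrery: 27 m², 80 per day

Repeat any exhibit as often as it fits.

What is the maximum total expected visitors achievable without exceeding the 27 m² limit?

Density check — diorama 44.00, print gallery 23.33, fossil hall 18.06, ceramics vitrine 10.12 are the best per m².
9×diorama uses 27 of the 27 m² and totals 1188.
Nothing else within 27 m² beats 1188.

1188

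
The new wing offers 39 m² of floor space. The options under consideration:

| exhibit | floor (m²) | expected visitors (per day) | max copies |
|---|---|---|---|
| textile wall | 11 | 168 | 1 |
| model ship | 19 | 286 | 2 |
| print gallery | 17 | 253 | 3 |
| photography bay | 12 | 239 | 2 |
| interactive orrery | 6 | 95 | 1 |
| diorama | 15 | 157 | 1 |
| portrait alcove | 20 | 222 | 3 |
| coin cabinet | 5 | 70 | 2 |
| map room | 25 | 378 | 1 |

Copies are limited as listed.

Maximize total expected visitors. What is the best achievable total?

646

Filling by ratio: 2×photography bay + interactive orrery + coin cabinet for 643, with 4 m² left unused.
The 11 m² tied up in interactive orrery and coin cabinet is better spent on textile wall — total rises to 646 (35 m²).
Nothing else within 39 m² beats 646.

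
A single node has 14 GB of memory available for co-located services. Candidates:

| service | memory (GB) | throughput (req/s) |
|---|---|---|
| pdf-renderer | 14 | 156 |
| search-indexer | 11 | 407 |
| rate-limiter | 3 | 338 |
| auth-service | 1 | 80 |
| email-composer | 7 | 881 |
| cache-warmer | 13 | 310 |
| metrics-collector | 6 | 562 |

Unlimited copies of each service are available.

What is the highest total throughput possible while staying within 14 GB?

Ranking by ratio (throughput/GB): email-composer 125.86, rate-limiter 112.67, metrics-collector 93.67.
The ratio ordering already packs tightly: 2×email-composer, 14 GB, 1762.
Every other selection either busts 14 GB or fails to beat 1762.

1762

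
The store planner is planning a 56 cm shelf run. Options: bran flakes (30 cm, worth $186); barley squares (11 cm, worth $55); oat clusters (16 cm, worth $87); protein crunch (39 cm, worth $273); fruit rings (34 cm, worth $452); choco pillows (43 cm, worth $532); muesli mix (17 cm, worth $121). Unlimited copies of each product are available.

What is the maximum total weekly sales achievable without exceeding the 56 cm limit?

587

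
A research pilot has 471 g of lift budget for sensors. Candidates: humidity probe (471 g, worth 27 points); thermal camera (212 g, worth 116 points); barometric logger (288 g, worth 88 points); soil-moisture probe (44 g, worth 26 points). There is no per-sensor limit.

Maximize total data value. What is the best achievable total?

Best packing: 10×soil-moisture probe — 440 g, 260 total.
The spare 31 g is too small for any remaining sensor, and no exchange beats 260.

260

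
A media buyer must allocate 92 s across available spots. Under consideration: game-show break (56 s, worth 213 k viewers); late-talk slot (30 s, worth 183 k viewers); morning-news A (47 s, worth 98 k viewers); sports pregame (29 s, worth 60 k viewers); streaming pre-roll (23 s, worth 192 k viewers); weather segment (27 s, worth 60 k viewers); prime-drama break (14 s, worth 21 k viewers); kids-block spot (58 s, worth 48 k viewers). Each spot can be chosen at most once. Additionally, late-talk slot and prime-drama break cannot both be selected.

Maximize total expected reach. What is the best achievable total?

Ranking by ratio (expected reach/s): streaming pre-roll 8.35, late-talk slot 6.10, game-show break 3.80.
Late-talk slot + sports pregame + streaming pre-roll uses 82 of the 92 s and totals 435.
Late-talk slot + streaming pre-roll + weather segment (80 s) also reaches 435 — a tie, but nothing goes higher.

435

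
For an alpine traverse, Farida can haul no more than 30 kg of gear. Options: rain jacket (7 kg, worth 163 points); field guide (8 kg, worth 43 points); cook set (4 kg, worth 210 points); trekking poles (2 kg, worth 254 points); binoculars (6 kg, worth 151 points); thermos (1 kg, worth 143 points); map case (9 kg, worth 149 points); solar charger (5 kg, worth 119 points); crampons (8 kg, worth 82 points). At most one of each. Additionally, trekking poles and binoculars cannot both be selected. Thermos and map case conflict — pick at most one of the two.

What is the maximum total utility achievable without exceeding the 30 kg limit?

Taking rain jacket + cook set + trekking poles + thermos + solar charger + crampons: 27 kg used, 971 in utility.

971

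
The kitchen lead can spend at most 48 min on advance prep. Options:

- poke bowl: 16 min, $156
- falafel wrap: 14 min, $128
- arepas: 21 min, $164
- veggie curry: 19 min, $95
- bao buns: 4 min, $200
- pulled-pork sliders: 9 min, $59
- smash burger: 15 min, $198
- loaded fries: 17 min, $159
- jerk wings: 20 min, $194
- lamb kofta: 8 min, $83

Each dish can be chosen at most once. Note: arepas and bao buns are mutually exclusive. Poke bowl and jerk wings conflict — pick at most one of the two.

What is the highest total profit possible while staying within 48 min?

Density check — bao buns 50.00, smash burger 13.20, lamb kofta 10.38, poke bowl 9.75 are the best per min.
Filling by ratio: poke bowl + bao buns + smash burger + lamb kofta for 637, with 5 min left unused.
Replace poke bowl with jerk wings: the trade gains 38 net, giving 675 at 47 min.
Nothing else feasible within 48 min beats 675.

675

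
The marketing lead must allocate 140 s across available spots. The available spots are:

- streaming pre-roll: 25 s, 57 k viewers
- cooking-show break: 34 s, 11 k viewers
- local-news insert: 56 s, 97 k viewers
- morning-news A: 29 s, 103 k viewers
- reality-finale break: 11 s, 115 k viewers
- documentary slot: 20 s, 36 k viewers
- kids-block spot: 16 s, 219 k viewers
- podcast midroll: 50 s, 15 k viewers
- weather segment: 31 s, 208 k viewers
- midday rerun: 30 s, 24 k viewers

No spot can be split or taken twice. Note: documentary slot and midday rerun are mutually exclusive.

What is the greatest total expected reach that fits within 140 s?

738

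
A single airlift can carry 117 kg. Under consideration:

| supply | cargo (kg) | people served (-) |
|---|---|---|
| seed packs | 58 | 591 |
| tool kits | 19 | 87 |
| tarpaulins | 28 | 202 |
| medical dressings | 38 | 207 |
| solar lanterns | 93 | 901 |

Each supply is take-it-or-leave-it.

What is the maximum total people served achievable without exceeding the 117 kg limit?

988

Taking the top-ratio supplies first gives seed packs + tool kits + tarpaulins for 880 (105 kg).
Dropping seed packs and tarpaulins frees 86 kg; slotting in solar lanterns (93 kg) lifts the total to 988 at 112 kg.
That's the maximum — no swap from here does better than 988.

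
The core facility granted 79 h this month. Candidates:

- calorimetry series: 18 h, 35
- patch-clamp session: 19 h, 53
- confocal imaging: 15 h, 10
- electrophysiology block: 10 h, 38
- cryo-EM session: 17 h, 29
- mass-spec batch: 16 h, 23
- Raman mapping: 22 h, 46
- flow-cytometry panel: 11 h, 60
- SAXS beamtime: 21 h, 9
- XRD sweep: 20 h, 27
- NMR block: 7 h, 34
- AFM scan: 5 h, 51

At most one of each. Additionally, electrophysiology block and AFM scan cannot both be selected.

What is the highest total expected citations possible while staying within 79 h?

262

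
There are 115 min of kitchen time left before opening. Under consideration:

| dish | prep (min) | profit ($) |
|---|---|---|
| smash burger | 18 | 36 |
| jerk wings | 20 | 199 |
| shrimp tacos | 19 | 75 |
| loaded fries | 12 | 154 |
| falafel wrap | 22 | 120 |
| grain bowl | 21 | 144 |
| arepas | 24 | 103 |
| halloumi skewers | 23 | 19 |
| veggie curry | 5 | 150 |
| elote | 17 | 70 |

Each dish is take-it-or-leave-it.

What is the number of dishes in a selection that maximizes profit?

7

Optimal total is 873.
smash burger + jerk wings + loaded fries + falafel wrap + grain bowl + veggie curry + elote hits 873 at 115 min.
All optima have 7 dishes.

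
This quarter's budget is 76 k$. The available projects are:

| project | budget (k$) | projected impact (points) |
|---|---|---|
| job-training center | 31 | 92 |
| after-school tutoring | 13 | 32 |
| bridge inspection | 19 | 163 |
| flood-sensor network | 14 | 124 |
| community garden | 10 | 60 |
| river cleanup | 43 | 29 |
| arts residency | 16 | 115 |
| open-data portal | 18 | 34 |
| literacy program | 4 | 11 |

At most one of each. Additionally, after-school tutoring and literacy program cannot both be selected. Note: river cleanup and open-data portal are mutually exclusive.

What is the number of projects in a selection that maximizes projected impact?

5

The maximum projected impact within 76 k$ is 494.
For example after-school tutoring + bridge inspection + flood-sensor network + community garden + arts residency achieves it, using 72 k$.
Every optimal selection uses 5 projects.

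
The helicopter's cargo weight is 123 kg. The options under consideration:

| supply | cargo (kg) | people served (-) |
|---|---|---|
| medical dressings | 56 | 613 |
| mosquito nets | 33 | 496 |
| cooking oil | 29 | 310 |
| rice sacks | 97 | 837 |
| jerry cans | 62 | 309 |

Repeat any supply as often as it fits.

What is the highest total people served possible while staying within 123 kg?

1605

The ratio heuristic lands on 3×mosquito nets (1488) but leaves 24 kg idle.
Dropping mosquito nets frees 33 kg; slotting in medical dressings (56 kg) lifts the total to 1605 at 122 kg.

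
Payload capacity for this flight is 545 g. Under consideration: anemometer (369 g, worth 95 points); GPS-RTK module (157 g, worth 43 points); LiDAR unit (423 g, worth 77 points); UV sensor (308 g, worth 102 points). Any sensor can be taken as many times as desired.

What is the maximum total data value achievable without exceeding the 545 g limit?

145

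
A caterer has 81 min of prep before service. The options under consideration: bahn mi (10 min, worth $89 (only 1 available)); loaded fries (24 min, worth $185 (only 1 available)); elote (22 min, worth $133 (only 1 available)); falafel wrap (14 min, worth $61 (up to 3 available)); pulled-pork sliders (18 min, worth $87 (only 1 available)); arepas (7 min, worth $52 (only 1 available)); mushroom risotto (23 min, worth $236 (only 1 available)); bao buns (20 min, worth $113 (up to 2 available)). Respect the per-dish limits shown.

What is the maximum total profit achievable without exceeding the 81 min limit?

643

A density-first pass picks bahn mi + loaded fries + falafel wrap + arepas + mushroom risotto — 623 at 78 min.
The 21 min tied up in falafel wrap and arepas is better spent on elote — total rises to 643 (79 min).
Every other selection either busts 81 min or exceeds an availability limit or fails to beat 643.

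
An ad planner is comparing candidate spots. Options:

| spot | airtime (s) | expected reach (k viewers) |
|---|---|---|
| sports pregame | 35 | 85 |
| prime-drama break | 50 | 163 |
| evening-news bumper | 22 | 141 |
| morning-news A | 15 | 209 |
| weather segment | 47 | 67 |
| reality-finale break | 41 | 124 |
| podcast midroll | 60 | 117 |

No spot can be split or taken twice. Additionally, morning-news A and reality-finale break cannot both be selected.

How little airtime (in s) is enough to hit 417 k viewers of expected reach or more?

Minimise s subject to total expected reach ≥ 417.
sports pregame + evening-news bumper + morning-news A reaches 435 using 72 s.
Any bundle with less than 72 s falls short of 417.

72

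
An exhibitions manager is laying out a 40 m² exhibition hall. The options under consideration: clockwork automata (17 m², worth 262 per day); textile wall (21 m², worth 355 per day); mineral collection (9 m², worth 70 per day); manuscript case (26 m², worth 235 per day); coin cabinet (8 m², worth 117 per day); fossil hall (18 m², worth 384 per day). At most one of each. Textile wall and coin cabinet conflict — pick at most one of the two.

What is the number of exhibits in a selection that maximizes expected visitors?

Optimal total is 739.
For example textile wall + fossil hall achieves it, using 39 m².
Every optimal selection uses 2 exhibits.

2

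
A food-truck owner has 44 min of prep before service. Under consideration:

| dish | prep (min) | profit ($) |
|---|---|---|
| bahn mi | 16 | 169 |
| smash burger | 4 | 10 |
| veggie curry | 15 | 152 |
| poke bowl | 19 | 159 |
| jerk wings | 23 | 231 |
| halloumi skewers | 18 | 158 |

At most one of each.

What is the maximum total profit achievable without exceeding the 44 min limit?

Density check — bahn mi 10.56, veggie curry 10.13, jerk wings 10.04, halloumi skewers 8.78 are the best per min.
Greedy by ratio would take bahn mi + smash burger + veggie curry: 35 min used, total 331.
Replace veggie curry with jerk wings: the trade gains 79 net, giving 410 at 43 min.
Runner-up bahn mi + jerk wings tops out at 400.

410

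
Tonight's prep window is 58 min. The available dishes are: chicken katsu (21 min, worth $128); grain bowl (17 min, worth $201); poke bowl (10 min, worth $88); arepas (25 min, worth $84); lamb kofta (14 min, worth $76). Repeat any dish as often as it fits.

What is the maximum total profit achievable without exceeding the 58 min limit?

603

Best packing: 3×grain bowl — 51 min, 603 total.
Every other selection either busts 58 min or fails to beat 603.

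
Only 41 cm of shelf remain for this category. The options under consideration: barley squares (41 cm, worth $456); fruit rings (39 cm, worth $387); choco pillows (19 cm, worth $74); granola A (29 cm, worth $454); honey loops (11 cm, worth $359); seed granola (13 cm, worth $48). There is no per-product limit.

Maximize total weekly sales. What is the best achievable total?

By weekly sales per cm: honey loops 32.64, granola A 15.66, barley squares 11.12 lead.
3×honey loops uses 33 of the 41 cm and totals 1077.

1077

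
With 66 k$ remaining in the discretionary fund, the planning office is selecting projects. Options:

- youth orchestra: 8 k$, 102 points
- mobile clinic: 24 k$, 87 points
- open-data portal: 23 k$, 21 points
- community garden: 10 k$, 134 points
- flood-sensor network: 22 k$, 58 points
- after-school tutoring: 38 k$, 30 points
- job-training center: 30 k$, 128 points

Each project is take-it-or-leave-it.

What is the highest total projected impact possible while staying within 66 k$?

A density-first pass picks youth orchestra + community garden + job-training center — 364 at 48 k$.
Dropping job-training center frees 30 k$; slotting in mobile clinic + flood-sensor network (46 k$) lifts the total to 381 at 64 k$.
The spare 2 k$ is too small for any remaining project, and no exchange beats 381.

381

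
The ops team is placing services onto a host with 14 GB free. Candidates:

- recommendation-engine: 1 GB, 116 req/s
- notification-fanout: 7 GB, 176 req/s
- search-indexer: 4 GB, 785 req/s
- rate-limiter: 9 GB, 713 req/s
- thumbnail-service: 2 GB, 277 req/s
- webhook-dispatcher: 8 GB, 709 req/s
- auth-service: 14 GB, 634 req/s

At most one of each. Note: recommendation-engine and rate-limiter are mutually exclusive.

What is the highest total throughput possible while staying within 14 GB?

Greedy by ratio would take recommendation-engine + notification-fanout + search-indexer + thumbnail-service: 14 GB used, total 1354.
The 8 GB tied up in recommendation-engine and notification-fanout is better spent on webhook-dispatcher — total rises to 1771 (14 GB).
Every other selection either busts 14 GB or breaks a pairing rule or fails to beat 1771.

1771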